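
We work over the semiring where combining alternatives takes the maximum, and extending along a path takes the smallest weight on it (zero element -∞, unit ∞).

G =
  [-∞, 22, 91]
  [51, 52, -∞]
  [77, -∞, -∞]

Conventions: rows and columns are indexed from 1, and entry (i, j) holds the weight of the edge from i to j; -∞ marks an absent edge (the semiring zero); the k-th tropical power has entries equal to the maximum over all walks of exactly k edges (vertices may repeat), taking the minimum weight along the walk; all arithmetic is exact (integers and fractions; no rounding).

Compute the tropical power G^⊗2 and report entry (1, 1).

G^⊗2:
  [77, 22, -∞]
  [51, 52, 51]
  [-∞, 22, 77]
Key observation: the optimum is the walk 1->3->1, with weight 91 min 77 = 77.
Optimal value attained by: walk 1->3->1.
Answer: (G^⊗2)[1][1] = 77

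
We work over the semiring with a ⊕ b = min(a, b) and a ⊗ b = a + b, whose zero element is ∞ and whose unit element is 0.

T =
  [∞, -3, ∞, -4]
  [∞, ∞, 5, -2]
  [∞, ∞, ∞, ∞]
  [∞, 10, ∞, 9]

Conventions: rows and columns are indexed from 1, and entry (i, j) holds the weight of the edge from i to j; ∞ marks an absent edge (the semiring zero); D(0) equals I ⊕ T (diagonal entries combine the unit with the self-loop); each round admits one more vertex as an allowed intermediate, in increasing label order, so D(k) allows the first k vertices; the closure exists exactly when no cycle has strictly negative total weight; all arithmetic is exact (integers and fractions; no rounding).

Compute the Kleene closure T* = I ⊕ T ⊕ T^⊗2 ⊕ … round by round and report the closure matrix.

D(0):
  [0, -3, ∞, -4]
  [∞, 0, 5, -2]
  [∞, ∞, 0, ∞]
  [∞, 10, ∞, 0]
D(1):
  [0, -3, ∞, -4]
  [∞, 0, 5, -2]
  [∞, ∞, 0, ∞]
  [∞, 10, ∞, 0]
D(2):
  [0, -3, 2, -5]
  [∞, 0, 5, -2]
  [∞, ∞, 0, ∞]
  [∞, 10, 15, 0]
D(3):
  [0, -3, 2, -5]
  [∞, 0, 5, -2]
  [∞, ∞, 0, ∞]
  [∞, 10, 15, 0]
D(4):
  [0, -3, 2, -5]
  [∞, 0, 5, -2]
  [∞, ∞, 0, ∞]
  [∞, 10, 15, 0]
Answer: T* = [[0, -3, 2, -5], [∞, 0, 5, -2], [∞, ∞, 0, ∞], [∞, 10, 15, 0]]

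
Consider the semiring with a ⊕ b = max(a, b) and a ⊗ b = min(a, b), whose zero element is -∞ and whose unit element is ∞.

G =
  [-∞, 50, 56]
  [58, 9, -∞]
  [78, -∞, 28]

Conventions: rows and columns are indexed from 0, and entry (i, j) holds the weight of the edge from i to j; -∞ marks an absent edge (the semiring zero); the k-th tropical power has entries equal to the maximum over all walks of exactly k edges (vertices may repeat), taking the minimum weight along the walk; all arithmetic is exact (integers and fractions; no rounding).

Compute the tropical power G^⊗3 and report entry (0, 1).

G^⊗2:
  [56, 9, 28]
  [9, 50, 56]
  [28, 50, 56]
G^⊗3:
  [28, 50, 56]
  [56, 9, 28]
  [56, 28, 28]
Key observation: the optimum is the walk 0->1->0->1, with weight 50 min 58 min 50 = 50.
Optimal value attained by: walk 0->1->0->1.
Answer: (G^⊗3)[0][1] = 50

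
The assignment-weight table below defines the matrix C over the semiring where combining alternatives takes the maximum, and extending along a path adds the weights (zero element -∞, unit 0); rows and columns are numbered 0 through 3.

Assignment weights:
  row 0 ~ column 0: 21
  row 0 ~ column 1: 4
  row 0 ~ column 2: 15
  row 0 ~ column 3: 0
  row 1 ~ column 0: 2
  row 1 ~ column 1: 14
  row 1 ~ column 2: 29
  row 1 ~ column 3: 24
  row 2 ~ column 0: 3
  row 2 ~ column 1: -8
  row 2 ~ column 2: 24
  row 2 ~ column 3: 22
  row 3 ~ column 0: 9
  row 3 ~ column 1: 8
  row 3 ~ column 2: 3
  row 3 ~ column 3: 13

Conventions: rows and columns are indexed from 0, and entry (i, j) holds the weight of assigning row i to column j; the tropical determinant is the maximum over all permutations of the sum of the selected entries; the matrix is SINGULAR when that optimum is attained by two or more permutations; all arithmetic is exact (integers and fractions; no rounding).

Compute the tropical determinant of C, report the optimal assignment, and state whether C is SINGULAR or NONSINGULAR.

σ = (0, 1, 2, 3): 21 + 14 + 24 + 13 = 72
σ = (0, 1, 3, 2): 21 + 14 + 22 + 3 = 60
σ = (0, 2, 1, 3): 21 + 29 + (-8) + 13 = 55
σ = (0, 2, 3, 1): 21 + 29 + 22 + 8 = 80
σ = (0, 3, 1, 2): 21 + 24 + (-8) + 3 = 40
σ = (0, 3, 2, 1): 21 + 24 + 24 + 8 = 77
σ = (1, 0, 2, 3): 4 + 2 + 24 + 13 = 43
σ = (1, 0, 3, 2): 4 + 2 + 22 + 3 = 31
σ = (1, 2, 0, 3): 4 + 29 + 3 + 13 = 49
σ = (1, 2, 3, 0): 4 + 29 + 22 + 9 = 64
σ = (1, 3, 0, 2): 4 + 24 + 3 + 3 = 34
σ = (1, 3, 2, 0): 4 + 24 + 24 + 9 = 61
σ = (2, 0, 1, 3): 15 + 2 + (-8) + 13 = 22
σ = (2, 0, 3, 1): 15 + 2 + 22 + 8 = 47
σ = (2, 1, 0, 3): 15 + 14 + 3 + 13 = 45
σ = (2, 1, 3, 0): 15 + 14 + 22 + 9 = 60
σ = (2, 3, 0, 1): 15 + 24 + 3 + 8 = 50
σ = (2, 3, 1, 0): 15 + 24 + (-8) + 9 = 40
σ = (3, 0, 1, 2): 0 + 2 + (-8) + 3 = -3
σ = (3, 0, 2, 1): 0 + 2 + 24 + 8 = 34
σ = (3, 1, 0, 2): 0 + 14 + 3 + 3 = 20
σ = (3, 1, 2, 0): 0 + 14 + 24 + 9 = 47
σ = (3, 2, 0, 1): 0 + 29 + 3 + 8 = 40
σ = (3, 2, 1, 0): 0 + 29 + (-8) + 9 = 30
Optimal value attained by: σ = (0, 2, 3, 1).
Answer: det⊕(C) = 80; verdict: NONSINGULAR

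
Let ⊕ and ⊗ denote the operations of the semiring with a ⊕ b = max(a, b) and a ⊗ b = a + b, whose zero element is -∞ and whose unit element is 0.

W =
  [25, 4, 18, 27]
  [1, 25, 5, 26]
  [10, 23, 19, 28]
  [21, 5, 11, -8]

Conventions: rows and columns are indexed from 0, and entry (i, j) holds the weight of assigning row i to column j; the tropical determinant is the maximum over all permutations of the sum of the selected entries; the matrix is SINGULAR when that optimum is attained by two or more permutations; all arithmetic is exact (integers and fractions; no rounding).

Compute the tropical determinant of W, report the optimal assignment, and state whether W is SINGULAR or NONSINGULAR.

σ = (0, 1, 2, 3): 25 + 25 + 19 + (-8) = 61
σ = (0, 1, 3, 2): 25 + 25 + 28 + 11 = 89
σ = (0, 2, 1, 3): 25 + 5 + 23 + (-8) = 45
σ = (0, 2, 3, 1): 25 + 5 + 28 + 5 = 63
σ = (0, 3, 1, 2): 25 + 26 + 23 + 11 = 85
σ = (0, 3, 2, 1): 25 + 26 + 19 + 5 = 75
σ = (1, 0, 2, 3): 4 + 1 + 19 + (-8) = 16
σ = (1, 0, 3, 2): 4 + 1 + 28 + 11 = 44
σ = (1, 2, 0, 3): 4 + 5 + 10 + (-8) = 11
σ = (1, 2, 3, 0): 4 + 5 + 28 + 21 = 58
σ = (1, 3, 0, 2): 4 + 26 + 10 + 11 = 51
σ = (1, 3, 2, 0): 4 + 26 + 19 + 21 = 70
σ = (2, 0, 1, 3): 18 + 1 + 23 + (-8) = 34
σ = (2, 0, 3, 1): 18 + 1 + 28 + 5 = 52
σ = (2, 1, 0, 3): 18 + 25 + 10 + (-8) = 45
σ = (2, 1, 3, 0): 18 + 25 + 28 + 21 = 92
σ = (2, 3, 0, 1): 18 + 26 + 10 + 5 = 59
σ = (2, 3, 1, 0): 18 + 26 + 23 + 21 = 88
σ = (3, 0, 1, 2): 27 + 1 + 23 + 11 = 62
σ = (3, 0, 2, 1): 27 + 1 + 19 + 5 = 52
σ = (3, 1, 0, 2): 27 + 25 + 10 + 11 = 73
σ = (3, 1, 2, 0): 27 + 25 + 19 + 21 = 92
σ = (3, 2, 0, 1): 27 + 5 + 10 + 5 = 47
σ = (3, 2, 1, 0): 27 + 5 + 23 + 21 = 76
Optimal value attained by: σ = (2, 1, 3, 0).
Answer: det⊕(W) = 92; verdict: SINGULAR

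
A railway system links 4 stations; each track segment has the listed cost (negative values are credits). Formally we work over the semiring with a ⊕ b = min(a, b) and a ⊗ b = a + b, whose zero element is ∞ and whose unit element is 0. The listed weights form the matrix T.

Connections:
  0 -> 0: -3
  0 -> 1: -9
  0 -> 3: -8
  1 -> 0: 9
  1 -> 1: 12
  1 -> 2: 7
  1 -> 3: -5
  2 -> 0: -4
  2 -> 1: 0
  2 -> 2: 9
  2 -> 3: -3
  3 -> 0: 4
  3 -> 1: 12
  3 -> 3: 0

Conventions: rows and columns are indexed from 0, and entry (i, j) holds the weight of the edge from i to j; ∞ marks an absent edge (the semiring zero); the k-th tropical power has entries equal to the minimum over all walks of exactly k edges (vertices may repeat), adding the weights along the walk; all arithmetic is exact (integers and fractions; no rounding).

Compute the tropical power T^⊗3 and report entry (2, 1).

T^⊗2:
  [-6, -12, -2, -14]
  [-1, 0, 16, -5]
  [-7, -13, 7, -12]
  [1, -5, 19, -4]
T^⊗3:
  [-10, -15, -5, -17]
  [-4, -10, 7, -9]
  [-10, -16, -6, -18]
  [-2, -8, 2, -10]
Key observation: the optimum is the walk 2->0->0->1, with weight (-4) + (-3) + (-9) = -16.
Optimal value attained by: walk 2->0->0->1.
Answer: (T^⊗3)[2][1] = -16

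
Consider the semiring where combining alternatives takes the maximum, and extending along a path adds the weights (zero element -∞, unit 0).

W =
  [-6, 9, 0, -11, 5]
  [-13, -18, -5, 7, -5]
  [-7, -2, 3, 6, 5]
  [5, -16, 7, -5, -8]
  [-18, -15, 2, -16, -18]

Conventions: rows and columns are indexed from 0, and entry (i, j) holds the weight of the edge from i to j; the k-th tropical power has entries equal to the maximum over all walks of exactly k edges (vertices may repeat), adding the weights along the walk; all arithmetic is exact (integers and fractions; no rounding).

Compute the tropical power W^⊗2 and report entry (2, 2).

W^⊗2:
  [-4, 3, 7, 16, 5]
  [12, -4, 14, 2, 0]
  [11, 2, 13, 9, 8]
  [0, 14, 10, 13, 12]
  [-5, 0, 5, 8, 7]
Key observation: the optimum is the walk 2->3->2, with weight 6 + 7 = 13.
Optimal value attained by: walk 2->3->2.
Answer: (W^⊗2)[2][2] = 13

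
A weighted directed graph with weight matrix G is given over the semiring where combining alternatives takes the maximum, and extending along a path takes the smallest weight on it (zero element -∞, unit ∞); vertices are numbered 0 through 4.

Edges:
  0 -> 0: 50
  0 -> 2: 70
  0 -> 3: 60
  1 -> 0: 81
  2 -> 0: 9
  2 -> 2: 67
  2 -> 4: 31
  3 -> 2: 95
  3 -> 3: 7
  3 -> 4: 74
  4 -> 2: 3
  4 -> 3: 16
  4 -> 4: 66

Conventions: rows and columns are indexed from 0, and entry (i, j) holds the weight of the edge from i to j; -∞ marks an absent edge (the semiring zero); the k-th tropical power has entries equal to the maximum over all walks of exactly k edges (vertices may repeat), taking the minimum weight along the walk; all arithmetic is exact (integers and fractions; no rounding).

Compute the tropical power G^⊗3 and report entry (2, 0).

G^⊗2:
  [50, -∞, 67, 50, 60]
  [50, -∞, 70, 60, -∞]
  [9, -∞, 67, 16, 31]
  [9, -∞, 67, 16, 66]
  [3, -∞, 16, 16, 66]
G^⊗3:
  [50, -∞, 67, 50, 60]
  [50, -∞, 67, 50, 60]
  [9, -∞, 67, 16, 31]
  [9, -∞, 67, 16, 66]
  [9, -∞, 16, 16, 66]
Key observation: the optimum is the walk 2->0->0->0, with weight 9 min 50 min 50 = 9.
Optimal value attained by: walk 2->0->0->0.
Answer: (G^⊗3)[2][0] = 9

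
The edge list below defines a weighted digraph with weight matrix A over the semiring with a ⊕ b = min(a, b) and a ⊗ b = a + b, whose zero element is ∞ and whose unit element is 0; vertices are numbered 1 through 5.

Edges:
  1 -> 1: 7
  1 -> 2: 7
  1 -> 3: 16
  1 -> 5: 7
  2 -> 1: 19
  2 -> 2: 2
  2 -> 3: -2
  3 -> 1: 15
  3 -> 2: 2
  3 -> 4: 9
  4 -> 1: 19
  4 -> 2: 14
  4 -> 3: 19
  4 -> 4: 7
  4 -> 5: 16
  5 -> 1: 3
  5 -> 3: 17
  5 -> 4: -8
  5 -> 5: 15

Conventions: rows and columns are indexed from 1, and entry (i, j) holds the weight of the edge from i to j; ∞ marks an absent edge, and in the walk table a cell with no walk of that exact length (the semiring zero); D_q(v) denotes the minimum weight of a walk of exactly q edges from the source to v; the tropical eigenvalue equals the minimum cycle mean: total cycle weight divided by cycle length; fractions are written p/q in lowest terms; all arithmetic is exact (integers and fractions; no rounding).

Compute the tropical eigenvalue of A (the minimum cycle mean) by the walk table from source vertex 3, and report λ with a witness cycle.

q=0: [∞, ∞, 0, ∞, ∞]
q=1: [15, 2, ∞, 9, ∞]
q=2: [21, 4, 0, 16, 22]
q=3: [15, 2, 2, 9, 28]
q=4: [17, 4, 0, 11, 22]
q=5: [15, 2, 2, 9, 24]
Optimal cycle mean attained by: cycle 2->3->2, total (-2) + 2, length 2.
Answer: λ = 0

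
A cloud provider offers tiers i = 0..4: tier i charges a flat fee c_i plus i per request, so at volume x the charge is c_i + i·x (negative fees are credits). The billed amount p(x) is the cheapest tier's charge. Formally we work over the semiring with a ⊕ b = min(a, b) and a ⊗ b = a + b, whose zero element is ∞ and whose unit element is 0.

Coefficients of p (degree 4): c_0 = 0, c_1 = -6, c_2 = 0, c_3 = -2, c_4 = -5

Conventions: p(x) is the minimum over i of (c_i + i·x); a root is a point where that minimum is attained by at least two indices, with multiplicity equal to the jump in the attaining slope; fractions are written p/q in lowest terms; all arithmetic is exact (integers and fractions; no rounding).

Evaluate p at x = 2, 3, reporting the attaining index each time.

p(2) = min(0+0·2=0, -6+1·2=-4, 0+2·2=4, -2+3·2=4, -5+4·2=3) = -4 (attained by i=1)
p(3) = min(0+0·3=0, -6+1·3=-3, 0+2·3=6, -2+3·3=7, -5+4·3=7) = -3 (attained by i=1)
Answer: p(2) = -4; p(3) = -3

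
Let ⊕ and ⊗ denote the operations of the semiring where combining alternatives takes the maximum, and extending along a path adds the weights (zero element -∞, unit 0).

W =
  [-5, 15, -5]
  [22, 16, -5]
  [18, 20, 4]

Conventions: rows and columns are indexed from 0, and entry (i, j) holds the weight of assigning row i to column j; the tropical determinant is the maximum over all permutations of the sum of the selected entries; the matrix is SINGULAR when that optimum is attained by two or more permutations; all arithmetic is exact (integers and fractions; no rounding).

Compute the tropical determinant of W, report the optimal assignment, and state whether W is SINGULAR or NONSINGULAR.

σ = (0, 1, 2): (-5) + 16 + 4 = 15
σ = (0, 2, 1): (-5) + (-5) + 20 = 10
σ = (1, 0, 2): 15 + 22 + 4 = 41
σ = (1, 2, 0): 15 + (-5) + 18 = 28
σ = (2, 0, 1): (-5) + 22 + 20 = 37
σ = (2, 1, 0): (-5) + 16 + 18 = 29
Optimal value attained by: σ = (1, 0, 2).
Answer: det⊕(W) = 41; verdict: NONSINGULAR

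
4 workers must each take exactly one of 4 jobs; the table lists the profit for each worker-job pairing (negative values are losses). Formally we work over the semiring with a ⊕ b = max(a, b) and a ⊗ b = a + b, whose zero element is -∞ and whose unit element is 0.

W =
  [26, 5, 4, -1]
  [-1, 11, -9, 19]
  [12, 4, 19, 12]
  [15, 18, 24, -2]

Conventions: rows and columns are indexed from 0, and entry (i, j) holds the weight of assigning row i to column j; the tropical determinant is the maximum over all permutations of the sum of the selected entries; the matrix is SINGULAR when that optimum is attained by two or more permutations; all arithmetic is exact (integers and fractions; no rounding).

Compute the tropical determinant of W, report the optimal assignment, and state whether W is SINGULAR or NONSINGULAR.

σ = (0, 1, 2, 3): 26 + 11 + 19 + (-2) = 54
σ = (0, 1, 3, 2): 26 + 11 + 12 + 24 = 73
σ = (0, 2, 1, 3): 26 + (-9) + 4 + (-2) = 19
σ = (0, 2, 3, 1): 26 + (-9) + 12 + 18 = 47
σ = (0, 3, 1, 2): 26 + 19 + 4 + 24 = 73
σ = (0, 3, 2, 1): 26 + 19 + 19 + 18 = 82
σ = (1, 0, 2, 3): 5 + (-1) + 19 + (-2) = 21
σ = (1, 0, 3, 2): 5 + (-1) + 12 + 24 = 40
σ = (1, 2, 0, 3): 5 + (-9) + 12 + (-2) = 6
σ = (1, 2, 3, 0): 5 + (-9) + 12 + 15 = 23
σ = (1, 3, 0, 2): 5 + 19 + 12 + 24 = 60
σ = (1, 3, 2, 0): 5 + 19 + 19 + 15 = 58
σ = (2, 0, 1, 3): 4 + (-1) + 4 + (-2) = 5
σ = (2, 0, 3, 1): 4 + (-1) + 12 + 18 = 33
σ = (2, 1, 0, 3): 4 + 11 + 12 + (-2) = 25
σ = (2, 1, 3, 0): 4 + 11 + 12 + 15 = 42
σ = (2, 3, 0, 1): 4 + 19 + 12 + 18 = 53
σ = (2, 3, 1, 0): 4 + 19 + 4 + 15 = 42
σ = (3, 0, 1, 2): (-1) + (-1) + 4 + 24 = 26
σ = (3, 0, 2, 1): (-1) + (-1) + 19 + 18 = 35
σ = (3, 1, 0, 2): (-1) + 11 + 12 + 24 = 46
σ = (3, 1, 2, 0): (-1) + 11 + 19 + 15 = 44
σ = (3, 2, 0, 1): (-1) + (-9) + 12 + 18 = 20
σ = (3, 2, 1, 0): (-1) + (-9) + 4 + 15 = 9
Optimal value attained by: σ = (0, 3, 2, 1).
Answer: det⊕(W) = 82; verdict: NONSINGULAR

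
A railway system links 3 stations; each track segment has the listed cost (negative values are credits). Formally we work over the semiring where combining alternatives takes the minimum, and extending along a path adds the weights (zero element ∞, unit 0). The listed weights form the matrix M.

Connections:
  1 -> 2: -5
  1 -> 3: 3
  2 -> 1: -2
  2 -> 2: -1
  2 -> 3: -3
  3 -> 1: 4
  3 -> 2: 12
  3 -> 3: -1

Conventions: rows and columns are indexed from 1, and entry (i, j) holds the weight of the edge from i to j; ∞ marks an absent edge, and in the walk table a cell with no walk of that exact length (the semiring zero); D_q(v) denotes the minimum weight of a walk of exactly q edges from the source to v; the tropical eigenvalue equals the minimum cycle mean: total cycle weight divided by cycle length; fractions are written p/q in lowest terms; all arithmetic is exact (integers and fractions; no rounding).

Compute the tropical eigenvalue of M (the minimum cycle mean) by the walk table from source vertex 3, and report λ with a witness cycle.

q=0: [∞, ∞, 0]
q=1: [4, 12, -1]
q=2: [3, -1, -2]
q=3: [-3, -2, -4]
Optimal cycle mean attained by: cycle 1->2->1, total (-5) + (-2), length 2.
Answer: λ = -7/2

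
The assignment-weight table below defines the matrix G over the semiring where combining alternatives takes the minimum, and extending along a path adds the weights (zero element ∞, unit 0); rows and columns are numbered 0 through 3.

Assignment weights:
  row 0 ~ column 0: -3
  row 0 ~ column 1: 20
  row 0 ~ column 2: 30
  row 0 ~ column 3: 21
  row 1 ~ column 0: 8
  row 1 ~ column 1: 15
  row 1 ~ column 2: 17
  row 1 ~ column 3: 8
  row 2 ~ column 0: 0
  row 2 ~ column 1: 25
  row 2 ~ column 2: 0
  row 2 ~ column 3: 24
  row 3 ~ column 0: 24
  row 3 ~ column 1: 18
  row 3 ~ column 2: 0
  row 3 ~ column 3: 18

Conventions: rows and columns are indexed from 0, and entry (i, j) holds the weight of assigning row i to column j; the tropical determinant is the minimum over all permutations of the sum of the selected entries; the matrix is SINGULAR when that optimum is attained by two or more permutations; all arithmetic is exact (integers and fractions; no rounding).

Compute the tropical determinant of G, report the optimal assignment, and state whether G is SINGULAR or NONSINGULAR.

σ = (0, 1, 2, 3): (-3) + 15 + 0 + 18 = 30
σ = (0, 1, 3, 2): (-3) + 15 + 24 + 0 = 36
σ = (0, 2, 1, 3): (-3) + 17 + 25 + 18 = 57
σ = (0, 2, 3, 1): (-3) + 17 + 24 + 18 = 56
σ = (0, 3, 1, 2): (-3) + 8 + 25 + 0 = 30
σ = (0, 3, 2, 1): (-3) + 8 + 0 + 18 = 23
σ = (1, 0, 2, 3): 20 + 8 + 0 + 18 = 46
σ = (1, 0, 3, 2): 20 + 8 + 24 + 0 = 52
σ = (1, 2, 0, 3): 20 + 17 + 0 + 18 = 55
σ = (1, 2, 3, 0): 20 + 17 + 24 + 24 = 85
σ = (1, 3, 0, 2): 20 + 8 + 0 + 0 = 28
σ = (1, 3, 2, 0): 20 + 8 + 0 + 24 = 52
σ = (2, 0, 1, 3): 30 + 8 + 25 + 18 = 81
σ = (2, 0, 3, 1): 30 + 8 + 24 + 18 = 80
σ = (2, 1, 0, 3): 30 + 15 + 0 + 18 = 63
σ = (2, 1, 3, 0): 30 + 15 + 24 + 24 = 93
σ = (2, 3, 0, 1): 30 + 8 + 0 + 18 = 56
σ = (2, 3, 1, 0): 30 + 8 + 25 + 24 = 87
σ = (3, 0, 1, 2): 21 + 8 + 25 + 0 = 54
σ = (3, 0, 2, 1): 21 + 8 + 0 + 18 = 47
σ = (3, 1, 0, 2): 21 + 15 + 0 + 0 = 36
σ = (3, 1, 2, 0): 21 + 15 + 0 + 24 = 60
σ = (3, 2, 0, 1): 21 + 17 + 0 + 18 = 56
σ = (3, 2, 1, 0): 21 + 17 + 25 + 24 = 87
Optimal value attained by: σ = (0, 3, 2, 1).
Answer: det⊕(G) = 23; verdict: NONSINGULAR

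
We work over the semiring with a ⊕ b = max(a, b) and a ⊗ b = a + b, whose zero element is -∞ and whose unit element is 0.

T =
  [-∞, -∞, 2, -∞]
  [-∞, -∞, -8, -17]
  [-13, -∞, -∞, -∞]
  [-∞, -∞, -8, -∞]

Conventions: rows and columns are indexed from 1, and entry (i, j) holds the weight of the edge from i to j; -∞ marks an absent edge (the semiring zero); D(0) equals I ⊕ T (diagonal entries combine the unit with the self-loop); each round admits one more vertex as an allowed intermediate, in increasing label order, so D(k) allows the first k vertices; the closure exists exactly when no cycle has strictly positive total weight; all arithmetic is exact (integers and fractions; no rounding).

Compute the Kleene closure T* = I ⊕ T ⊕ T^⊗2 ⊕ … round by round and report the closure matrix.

D(0):
  [0, -∞, 2, -∞]
  [-∞, 0, -8, -17]
  [-13, -∞, 0, -∞]
  [-∞, -∞, -8, 0]
D(1):
  [0, -∞, 2, -∞]
  [-∞, 0, -8, -17]
  [-13, -∞, 0, -∞]
  [-∞, -∞, -8, 0]
D(2):
  [0, -∞, 2, -∞]
  [-∞, 0, -8, -17]
  [-13, -∞, 0, -∞]
  [-∞, -∞, -8, 0]
D(3):
  [0, -∞, 2, -∞]
  [-21, 0, -8, -17]
  [-13, -∞, 0, -∞]
  [-21, -∞, -8, 0]
D(4):
  [0, -∞, 2, -∞]
  [-21, 0, -8, -17]
  [-13, -∞, 0, -∞]
  [-21, -∞, -8, 0]
Answer: T* = [[0, -∞, 2, -∞], [-21, 0, -8, -17], [-13, -∞, 0, -∞], [-21, -∞, -8, 0]]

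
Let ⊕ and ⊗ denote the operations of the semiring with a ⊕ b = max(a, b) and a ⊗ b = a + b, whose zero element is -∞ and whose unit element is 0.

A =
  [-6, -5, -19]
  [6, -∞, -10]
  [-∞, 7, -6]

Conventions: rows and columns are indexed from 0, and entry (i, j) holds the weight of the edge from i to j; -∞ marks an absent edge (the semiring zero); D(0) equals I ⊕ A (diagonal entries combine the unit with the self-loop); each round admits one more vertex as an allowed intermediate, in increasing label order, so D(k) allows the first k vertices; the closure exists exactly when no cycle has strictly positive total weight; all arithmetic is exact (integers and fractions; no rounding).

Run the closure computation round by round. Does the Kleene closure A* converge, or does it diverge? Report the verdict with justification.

D(0):
  [0, -5, -19]
  [6, 0, -10]
  [-∞, 7, 0]
Detection: at round 1, diagonal entry (1, 1) turns strictly positive.
Key observation: the cycle 1->0->1 has total weight 6 + (-5), which is strictly positive.
Answer: DIVERGES — positive cycle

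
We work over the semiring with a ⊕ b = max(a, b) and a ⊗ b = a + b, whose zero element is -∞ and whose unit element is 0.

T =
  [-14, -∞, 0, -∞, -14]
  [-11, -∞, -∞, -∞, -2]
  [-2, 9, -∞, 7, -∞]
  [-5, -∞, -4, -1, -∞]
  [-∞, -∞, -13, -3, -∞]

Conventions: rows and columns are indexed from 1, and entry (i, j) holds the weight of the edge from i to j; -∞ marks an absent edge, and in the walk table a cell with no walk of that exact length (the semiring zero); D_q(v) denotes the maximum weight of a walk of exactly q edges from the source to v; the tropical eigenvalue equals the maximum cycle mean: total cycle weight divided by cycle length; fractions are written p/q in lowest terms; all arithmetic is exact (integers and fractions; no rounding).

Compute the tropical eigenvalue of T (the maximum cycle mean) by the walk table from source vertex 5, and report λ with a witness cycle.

q=0: [-∞, -∞, -∞, -∞, 0]
q=1: [-∞, -∞, -13, -3, -∞]
q=2: [-8, -4, -7, -4, -∞]
q=3: [-9, 2, -8, 0, -6]
q=4: [-5, 1, -4, -1, 0]
q=5: [-6, 5, -5, 3, -1]
Optimal cycle mean attained by: cycle 3->4->3, total 7 + (-4), length 2.
Answer: λ = 3/2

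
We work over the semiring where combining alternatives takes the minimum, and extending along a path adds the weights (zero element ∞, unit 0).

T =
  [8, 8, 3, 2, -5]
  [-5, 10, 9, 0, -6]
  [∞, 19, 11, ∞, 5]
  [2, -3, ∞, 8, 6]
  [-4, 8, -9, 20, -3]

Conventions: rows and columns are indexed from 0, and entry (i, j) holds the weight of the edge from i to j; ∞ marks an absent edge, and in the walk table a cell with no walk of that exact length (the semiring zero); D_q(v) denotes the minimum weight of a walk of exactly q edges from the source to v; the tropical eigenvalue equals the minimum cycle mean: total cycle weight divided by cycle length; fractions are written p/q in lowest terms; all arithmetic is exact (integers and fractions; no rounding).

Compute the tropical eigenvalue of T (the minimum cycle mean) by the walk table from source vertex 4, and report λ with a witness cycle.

q=0: [∞, ∞, ∞, ∞, 0]
q=1: [-4, 8, -9, 20, -3]
q=2: [-7, 4, -12, -2, -9]
q=3: [-13, -5, -18, -5, -12]
q=4: [-16, -8, -21, -11, -18]
q=5: [-22, -14, -27, -14, -21]
Optimal cycle mean attained by: cycle 0->4->0, total (-5) + (-4), length 2.
Answer: λ = -9/2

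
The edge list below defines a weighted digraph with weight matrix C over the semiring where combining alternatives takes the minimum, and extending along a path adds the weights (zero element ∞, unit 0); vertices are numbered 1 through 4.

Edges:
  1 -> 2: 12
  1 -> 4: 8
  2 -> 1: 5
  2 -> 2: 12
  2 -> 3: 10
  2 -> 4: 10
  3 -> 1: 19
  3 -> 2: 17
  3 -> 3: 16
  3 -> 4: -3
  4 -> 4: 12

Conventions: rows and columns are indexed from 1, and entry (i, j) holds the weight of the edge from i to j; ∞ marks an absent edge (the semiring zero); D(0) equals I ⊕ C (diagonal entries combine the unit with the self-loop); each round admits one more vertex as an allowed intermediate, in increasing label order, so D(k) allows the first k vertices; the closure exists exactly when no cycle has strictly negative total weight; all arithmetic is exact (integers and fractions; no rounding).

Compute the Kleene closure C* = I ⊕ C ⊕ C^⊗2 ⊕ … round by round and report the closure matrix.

D(0):
  [0, 12, ∞, 8]
  [5, 0, 10, 10]
  [19, 17, 0, -3]
  [∞, ∞, ∞, 0]
D(1):
  [0, 12, ∞, 8]
  [5, 0, 10, 10]
  [19, 17, 0, -3]
  [∞, ∞, ∞, 0]
D(2):
  [0, 12, 22, 8]
  [5, 0, 10, 10]
  [19, 17, 0, -3]
  [∞, ∞, ∞, 0]
D(3):
  [0, 12, 22, 8]
  [5, 0, 10, 7]
  [19, 17, 0, -3]
  [∞, ∞, ∞, 0]
D(4):
  [0, 12, 22, 8]
  [5, 0, 10, 7]
  [19, 17, 0, -3]
  [∞, ∞, ∞, 0]
Answer: C* = [[0, 12, 22, 8], [5, 0, 10, 7], [19, 17, 0, -3], [∞, ∞, ∞, 0]]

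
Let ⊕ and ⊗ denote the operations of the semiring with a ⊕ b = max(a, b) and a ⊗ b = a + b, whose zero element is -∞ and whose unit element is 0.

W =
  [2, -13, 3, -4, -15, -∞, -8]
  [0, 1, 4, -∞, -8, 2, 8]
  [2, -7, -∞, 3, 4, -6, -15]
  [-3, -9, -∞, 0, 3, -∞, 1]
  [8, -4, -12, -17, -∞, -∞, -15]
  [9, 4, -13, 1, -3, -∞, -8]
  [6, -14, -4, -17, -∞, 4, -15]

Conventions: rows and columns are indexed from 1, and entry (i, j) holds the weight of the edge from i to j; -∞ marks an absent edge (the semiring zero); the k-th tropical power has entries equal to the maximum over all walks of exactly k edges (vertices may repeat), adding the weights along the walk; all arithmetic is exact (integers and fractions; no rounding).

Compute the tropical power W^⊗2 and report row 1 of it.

W^⊗2:
  [5, -4, 5, 6, 7, -3, -3]
  [14, 6, 5, 7, 8, 12, 9]
  [12, 0, 5, 3, 6, -5, 4]
  [11, -1, 0, 0, 3, 5, 1]
  [10, -3, 11, 4, -7, -2, 4]
  [11, 5, 12, 5, 4, 6, 12]
  [13, 8, 9, 5, 1, -10, -2]
Answer: row 1 of W^⊗2 = [5, -4, 5, 6, 7, -3, -3]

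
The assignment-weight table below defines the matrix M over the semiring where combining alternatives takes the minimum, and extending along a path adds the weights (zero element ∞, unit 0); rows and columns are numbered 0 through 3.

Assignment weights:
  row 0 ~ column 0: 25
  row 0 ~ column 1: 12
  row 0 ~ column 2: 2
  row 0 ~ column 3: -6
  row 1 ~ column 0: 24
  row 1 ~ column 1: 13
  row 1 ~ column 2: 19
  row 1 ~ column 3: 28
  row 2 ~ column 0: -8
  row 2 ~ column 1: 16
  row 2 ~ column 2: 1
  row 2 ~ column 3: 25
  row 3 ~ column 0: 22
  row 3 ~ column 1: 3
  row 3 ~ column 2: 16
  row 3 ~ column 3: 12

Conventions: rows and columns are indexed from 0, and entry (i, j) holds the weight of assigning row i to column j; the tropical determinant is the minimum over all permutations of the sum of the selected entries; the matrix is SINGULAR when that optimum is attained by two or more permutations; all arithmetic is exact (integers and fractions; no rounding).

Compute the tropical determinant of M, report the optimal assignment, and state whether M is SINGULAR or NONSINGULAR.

σ = (0, 1, 2, 3): 25 + 13 + 1 + 12 = 51
σ = (0, 1, 3, 2): 25 + 13 + 25 + 16 = 79
σ = (0, 2, 1, 3): 25 + 19 + 16 + 12 = 72
σ = (0, 2, 3, 1): 25 + 19 + 25 + 3 = 72
σ = (0, 3, 1, 2): 25 + 28 + 16 + 16 = 85
σ = (0, 3, 2, 1): 25 + 28 + 1 + 3 = 57
σ = (1, 0, 2, 3): 12 + 24 + 1 + 12 = 49
σ = (1, 0, 3, 2): 12 + 24 + 25 + 16 = 77
σ = (1, 2, 0, 3): 12 + 19 + (-8) + 12 = 35
σ = (1, 2, 3, 0): 12 + 19 + 25 + 22 = 78
σ = (1, 3, 0, 2): 12 + 28 + (-8) + 16 = 48
σ = (1, 3, 2, 0): 12 + 28 + 1 + 22 = 63
σ = (2, 0, 1, 3): 2 + 24 + 16 + 12 = 54
σ = (2, 0, 3, 1): 2 + 24 + 25 + 3 = 54
σ = (2, 1, 0, 3): 2 + 13 + (-8) + 12 = 19
σ = (2, 1, 3, 0): 2 + 13 + 25 + 22 = 62
σ = (2, 3, 0, 1): 2 + 28 + (-8) + 3 = 25
σ = (2, 3, 1, 0): 2 + 28 + 16 + 22 = 68
σ = (3, 0, 1, 2): (-6) + 24 + 16 + 16 = 50
σ = (3, 0, 2, 1): (-6) + 24 + 1 + 3 = 22
σ = (3, 1, 0, 2): (-6) + 13 + (-8) + 16 = 15
σ = (3, 1, 2, 0): (-6) + 13 + 1 + 22 = 30
σ = (3, 2, 0, 1): (-6) + 19 + (-8) + 3 = 8
σ = (3, 2, 1, 0): (-6) + 19 + 16 + 22 = 51
Optimal value attained by: σ = (3, 2, 0, 1).
Answer: det⊕(M) = 8; verdict: NONSINGULAR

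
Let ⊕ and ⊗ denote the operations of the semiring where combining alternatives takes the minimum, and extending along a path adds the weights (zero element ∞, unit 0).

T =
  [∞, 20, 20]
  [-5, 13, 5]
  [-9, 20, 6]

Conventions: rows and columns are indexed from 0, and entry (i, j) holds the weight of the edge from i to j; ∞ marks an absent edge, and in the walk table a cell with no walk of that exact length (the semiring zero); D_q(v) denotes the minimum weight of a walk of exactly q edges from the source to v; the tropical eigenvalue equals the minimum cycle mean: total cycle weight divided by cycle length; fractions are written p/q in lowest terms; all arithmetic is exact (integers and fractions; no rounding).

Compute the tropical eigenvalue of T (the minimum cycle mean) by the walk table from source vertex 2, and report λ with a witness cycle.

q=0: [∞, ∞, 0]
q=1: [-9, 20, 6]
q=2: [-3, 11, 11]
q=3: [2, 17, 16]
Optimal cycle mean attained by: cycle 0->1->2->0, total 20 + 5 + (-9), length 3.
Answer: λ = 16/3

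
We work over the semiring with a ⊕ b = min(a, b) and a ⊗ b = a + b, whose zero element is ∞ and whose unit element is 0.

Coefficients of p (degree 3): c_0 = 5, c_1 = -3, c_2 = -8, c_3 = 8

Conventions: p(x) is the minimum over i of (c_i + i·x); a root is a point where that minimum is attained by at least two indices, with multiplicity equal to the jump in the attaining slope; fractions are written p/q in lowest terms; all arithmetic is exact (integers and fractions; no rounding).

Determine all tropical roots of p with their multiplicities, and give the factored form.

hull edge (i=0, c=5) to (i=1, c=-3): slope -8, span 1
hull edge (i=1, c=-3) to (i=2, c=-8): slope -5, span 1
hull edge (i=2, c=-8) to (i=3, c=8): slope 16, span 1
Factored form: p(x) = 8 ⊗ (x ⊕ (-16)) ⊗ (x ⊕ 5) ⊗ (x ⊕ 8)
Answer: roots = -16 (mult 1), 5 (mult 1), 8 (mult 1)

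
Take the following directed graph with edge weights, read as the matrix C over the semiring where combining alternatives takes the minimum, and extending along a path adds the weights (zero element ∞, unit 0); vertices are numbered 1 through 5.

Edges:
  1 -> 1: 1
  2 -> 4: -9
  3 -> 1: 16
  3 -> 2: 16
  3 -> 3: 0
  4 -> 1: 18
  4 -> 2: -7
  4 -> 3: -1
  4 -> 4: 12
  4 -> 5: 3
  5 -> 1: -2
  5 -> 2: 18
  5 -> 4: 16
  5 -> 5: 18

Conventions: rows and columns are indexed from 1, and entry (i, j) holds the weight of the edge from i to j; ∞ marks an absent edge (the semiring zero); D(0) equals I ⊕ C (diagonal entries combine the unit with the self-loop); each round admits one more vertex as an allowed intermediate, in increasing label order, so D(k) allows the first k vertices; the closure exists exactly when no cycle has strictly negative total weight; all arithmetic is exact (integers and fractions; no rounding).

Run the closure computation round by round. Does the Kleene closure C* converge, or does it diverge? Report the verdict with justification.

D(0):
  [0, ∞, ∞, ∞, ∞]
  [∞, 0, ∞, -9, ∞]
  [16, 16, 0, ∞, ∞]
  [18, -7, -1, 0, 3]
  [-2, 18, ∞, 16, 0]
D(1):
  [0, ∞, ∞, ∞, ∞]
  [∞, 0, ∞, -9, ∞]
  [16, 16, 0, ∞, ∞]
  [18, -7, -1, 0, 3]
  [-2, 18, ∞, 16, 0]
Detection: at round 2, diagonal entry (4, 4) turns strictly negative.
Key observation: the cycle 4->2->4 has total weight (-7) + (-9), which is strictly negative.
Answer: DIVERGES — negative cycle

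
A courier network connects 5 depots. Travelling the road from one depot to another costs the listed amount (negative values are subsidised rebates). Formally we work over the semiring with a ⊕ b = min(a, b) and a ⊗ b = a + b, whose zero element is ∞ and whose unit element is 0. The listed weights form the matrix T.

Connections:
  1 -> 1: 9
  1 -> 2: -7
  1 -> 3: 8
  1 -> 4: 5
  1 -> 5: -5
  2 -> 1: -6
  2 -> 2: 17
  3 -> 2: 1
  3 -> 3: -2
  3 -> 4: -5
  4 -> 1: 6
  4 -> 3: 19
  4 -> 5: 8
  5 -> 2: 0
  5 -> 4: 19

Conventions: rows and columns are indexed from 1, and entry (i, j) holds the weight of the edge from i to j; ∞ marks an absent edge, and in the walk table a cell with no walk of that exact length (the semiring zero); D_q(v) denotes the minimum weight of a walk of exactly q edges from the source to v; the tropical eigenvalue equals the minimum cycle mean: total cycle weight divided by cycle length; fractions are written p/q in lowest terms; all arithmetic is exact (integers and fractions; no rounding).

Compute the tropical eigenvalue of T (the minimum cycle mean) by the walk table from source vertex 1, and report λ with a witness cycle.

q=0: [0, ∞, ∞, ∞, ∞]
q=1: [9, -7, 8, 5, -5]
q=2: [-13, -5, 6, 3, 4]
q=3: [-11, -20, -5, -8, -18]
q=4: [-26, -18, -7, -10, -16]
q=5: [-24, -33, -18, -21, -31]
Optimal cycle mean attained by: cycle 1->2->1, total (-7) + (-6), length 2.
Answer: λ = -13/2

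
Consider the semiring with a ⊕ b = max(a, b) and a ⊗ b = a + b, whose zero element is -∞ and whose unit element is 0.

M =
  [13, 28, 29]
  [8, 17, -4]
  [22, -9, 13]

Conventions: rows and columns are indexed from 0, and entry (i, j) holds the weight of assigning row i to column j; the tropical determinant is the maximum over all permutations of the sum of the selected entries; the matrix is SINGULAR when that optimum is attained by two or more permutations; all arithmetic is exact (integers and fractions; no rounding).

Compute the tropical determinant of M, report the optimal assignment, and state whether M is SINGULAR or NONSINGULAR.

σ = (0, 1, 2): 13 + 17 + 13 = 43
σ = (0, 2, 1): 13 + (-4) + (-9) = 0
σ = (1, 0, 2): 28 + 8 + 13 = 49
σ = (1, 2, 0): 28 + (-4) + 22 = 46
σ = (2, 0, 1): 29 + 8 + (-9) = 28
σ = (2, 1, 0): 29 + 17 + 22 = 68
Optimal value attained by: σ = (2, 1, 0).
Answer: det⊕(M) = 68; verdict: NONSINGULAR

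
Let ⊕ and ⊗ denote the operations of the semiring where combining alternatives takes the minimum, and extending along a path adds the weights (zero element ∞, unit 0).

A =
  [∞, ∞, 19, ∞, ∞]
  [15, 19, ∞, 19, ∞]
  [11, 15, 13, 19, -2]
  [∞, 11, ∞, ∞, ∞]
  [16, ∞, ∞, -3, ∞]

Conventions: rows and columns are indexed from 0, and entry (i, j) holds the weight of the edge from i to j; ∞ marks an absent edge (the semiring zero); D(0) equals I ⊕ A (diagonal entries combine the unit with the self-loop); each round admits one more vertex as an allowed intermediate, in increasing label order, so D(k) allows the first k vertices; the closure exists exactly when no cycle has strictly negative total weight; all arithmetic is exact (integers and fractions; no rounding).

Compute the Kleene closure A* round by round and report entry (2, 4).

D(0):
  [0, ∞, 19, ∞, ∞]
  [15, 0, ∞, 19, ∞]
  [11, 15, 0, 19, -2]
  [∞, 11, ∞, 0, ∞]
  [16, ∞, ∞, -3, 0]
D(1):
  [0, ∞, 19, ∞, ∞]
  [15, 0, 34, 19, ∞]
  [11, 15, 0, 19, -2]
  [∞, 11, ∞, 0, ∞]
  [16, ∞, 35, -3, 0]
D(2):
  [0, ∞, 19, ∞, ∞]
  [15, 0, 34, 19, ∞]
  [11, 15, 0, 19, -2]
  [26, 11, 45, 0, ∞]
  [16, ∞, 35, -3, 0]
D(3):
  [0, 34, 19, 38, 17]
  [15, 0, 34, 19, 32]
  [11, 15, 0, 19, -2]
  [26, 11, 45, 0, 43]
  [16, 50, 35, -3, 0]
D(4):
  [0, 34, 19, 38, 17]
  [15, 0, 34, 19, 32]
  [11, 15, 0, 19, -2]
  [26, 11, 45, 0, 43]
  [16, 8, 35, -3, 0]
D(5):
  [0, 25, 19, 14, 17]
  [15, 0, 34, 19, 32]
  [11, 6, 0, -5, -2]
  [26, 11, 45, 0, 43]
  [16, 8, 35, -3, 0]
Answer: A*[2][4] = -2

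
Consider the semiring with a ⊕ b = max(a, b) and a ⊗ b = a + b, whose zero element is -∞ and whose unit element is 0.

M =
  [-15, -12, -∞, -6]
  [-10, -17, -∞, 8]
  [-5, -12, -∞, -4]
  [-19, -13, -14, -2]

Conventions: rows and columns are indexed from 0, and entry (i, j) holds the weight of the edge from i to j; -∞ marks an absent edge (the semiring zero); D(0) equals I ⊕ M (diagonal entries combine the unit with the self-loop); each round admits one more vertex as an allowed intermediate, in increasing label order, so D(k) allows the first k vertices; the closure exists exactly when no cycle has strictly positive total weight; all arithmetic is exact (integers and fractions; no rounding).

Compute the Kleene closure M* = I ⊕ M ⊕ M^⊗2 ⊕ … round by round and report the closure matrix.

D(0):
  [0, -12, -∞, -6]
  [-10, 0, -∞, 8]
  [-5, -12, 0, -4]
  [-19, -13, -14, 0]
D(1):
  [0, -12, -∞, -6]
  [-10, 0, -∞, 8]
  [-5, -12, 0, -4]
  [-19, -13, -14, 0]
D(2):
  [0, -12, -∞, -4]
  [-10, 0, -∞, 8]
  [-5, -12, 0, -4]
  [-19, -13, -14, 0]
D(3):
  [0, -12, -∞, -4]
  [-10, 0, -∞, 8]
  [-5, -12, 0, -4]
  [-19, -13, -14, 0]
D(4):
  [0, -12, -18, -4]
  [-10, 0, -6, 8]
  [-5, -12, 0, -4]
  [-19, -13, -14, 0]
Answer: M* = [[0, -12, -18, -4], [-10, 0, -6, 8], [-5, -12, 0, -4], [-19, -13, -14, 0]]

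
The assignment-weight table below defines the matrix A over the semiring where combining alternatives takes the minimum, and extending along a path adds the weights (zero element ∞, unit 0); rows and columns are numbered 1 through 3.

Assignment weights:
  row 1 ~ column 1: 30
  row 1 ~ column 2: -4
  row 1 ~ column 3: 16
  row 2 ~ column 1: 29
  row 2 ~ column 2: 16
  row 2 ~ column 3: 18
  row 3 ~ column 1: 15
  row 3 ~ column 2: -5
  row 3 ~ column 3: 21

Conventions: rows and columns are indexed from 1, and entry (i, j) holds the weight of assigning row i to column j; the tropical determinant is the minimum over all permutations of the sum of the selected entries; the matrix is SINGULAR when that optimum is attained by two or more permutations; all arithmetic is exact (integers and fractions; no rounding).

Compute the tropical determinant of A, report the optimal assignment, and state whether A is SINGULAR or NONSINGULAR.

σ = (1, 2, 3): 30 + 16 + 21 = 67
σ = (1, 3, 2): 30 + 18 + (-5) = 43
σ = (2, 1, 3): (-4) + 29 + 21 = 46
σ = (2, 3, 1): (-4) + 18 + 15 = 29
σ = (3, 1, 2): 16 + 29 + (-5) = 40
σ = (3, 2, 1): 16 + 16 + 15 = 47
Optimal value attained by: σ = (2, 3, 1).
Answer: det⊕(A) = 29; verdict: NONSINGULAR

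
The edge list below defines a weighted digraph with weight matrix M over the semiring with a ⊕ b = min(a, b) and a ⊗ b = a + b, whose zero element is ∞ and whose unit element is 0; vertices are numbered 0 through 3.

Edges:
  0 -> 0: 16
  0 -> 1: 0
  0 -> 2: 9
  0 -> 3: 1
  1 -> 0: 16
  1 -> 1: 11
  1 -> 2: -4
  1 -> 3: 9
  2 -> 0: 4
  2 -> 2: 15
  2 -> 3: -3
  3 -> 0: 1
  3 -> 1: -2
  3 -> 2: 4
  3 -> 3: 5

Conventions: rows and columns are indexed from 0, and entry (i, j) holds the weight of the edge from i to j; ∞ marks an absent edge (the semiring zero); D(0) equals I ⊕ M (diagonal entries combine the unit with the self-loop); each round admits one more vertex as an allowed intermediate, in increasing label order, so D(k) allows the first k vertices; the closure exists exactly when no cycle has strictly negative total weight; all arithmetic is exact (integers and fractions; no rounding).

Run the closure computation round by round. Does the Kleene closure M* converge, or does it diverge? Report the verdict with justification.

D(0):
  [0, 0, 9, 1]
  [16, 0, -4, 9]
  [4, ∞, 0, -3]
  [1, -2, 4, 0]
D(1):
  [0, 0, 9, 1]
  [16, 0, -4, 9]
  [4, 4, 0, -3]
  [1, -2, 4, 0]
D(2):
  [0, 0, -4, 1]
  [16, 0, -4, 9]
  [4, 4, 0, -3]
  [1, -2, -6, 0]
Detection: at round 3, diagonal entry (3, 3) turns strictly negative.
Key observation: the cycle 3->0->1->2->3 has total weight 1 + 0 + (-4) + (-3), which is strictly negative.
Answer: DIVERGES — negative cycle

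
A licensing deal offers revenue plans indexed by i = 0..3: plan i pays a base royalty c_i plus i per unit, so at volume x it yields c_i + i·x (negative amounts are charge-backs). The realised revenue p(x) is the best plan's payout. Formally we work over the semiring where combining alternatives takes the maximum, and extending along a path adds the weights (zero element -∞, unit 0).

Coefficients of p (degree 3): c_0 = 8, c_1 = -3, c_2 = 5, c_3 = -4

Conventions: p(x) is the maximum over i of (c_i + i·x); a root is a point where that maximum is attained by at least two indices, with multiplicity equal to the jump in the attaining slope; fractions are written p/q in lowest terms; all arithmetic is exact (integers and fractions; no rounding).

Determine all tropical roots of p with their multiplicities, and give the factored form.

hull edge (i=0, c=8) to (i=2, c=5): slope -3/2, span 2
hull edge (i=2, c=5) to (i=3, c=-4): slope -9, span 1
Factored form: p(x) = -4 ⊗ (x ⊕ 3/2) ⊗ (x ⊕ 3/2) ⊗ (x ⊕ 9)
Answer: roots = 3/2 (mult 2), 9 (mult 1)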